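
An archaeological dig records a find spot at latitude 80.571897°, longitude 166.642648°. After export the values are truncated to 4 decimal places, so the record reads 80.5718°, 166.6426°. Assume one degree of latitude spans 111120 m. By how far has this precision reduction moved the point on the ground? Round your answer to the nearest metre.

11 metres

The latitude changed by +0.000097° and the longitude by +0.000048°.
North–south shift: 0.000097 × 111120 = 10.7786 m.
E–W at 80.5718°: 0.000048° × 111120 × cos 80.5718° = 0.000048 × 111120 × 0.1638 ≈ 0.873731 m.
Combined displacement = (10.7786² + 0.873731²)^½ ≈ 10.814 m.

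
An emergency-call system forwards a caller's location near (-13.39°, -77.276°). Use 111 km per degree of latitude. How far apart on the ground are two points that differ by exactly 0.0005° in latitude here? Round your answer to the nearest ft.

182 ft

0.0005° × 111000 m/° = 55.5 m.
Converting: 55.5 m × 3.2808 ft/m ≈ 182.09 ft.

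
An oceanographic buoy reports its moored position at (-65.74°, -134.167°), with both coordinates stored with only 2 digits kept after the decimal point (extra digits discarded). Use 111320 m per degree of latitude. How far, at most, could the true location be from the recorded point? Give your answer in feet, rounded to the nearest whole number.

3949 feet

Truncating at 2 decimal places can drop up to a full unit in the last place, so each coordinate may be off by as much as 0.01°.
Latitude error → 0.01 × 111320 = 1113.2 m along the meridian.
Longitude error → 0.01 × 111320 × cos 65.74° = 0.01 × 111320 × 0.4109 ≈ 457.389 m.
Worst case both components are at the extreme and orthogonal: √(1113.2² + 457.389²) ≈ 1203.5 m.
Converting: 1203.5 m × 3.2808 ft/m ≈ 3948.5 ft.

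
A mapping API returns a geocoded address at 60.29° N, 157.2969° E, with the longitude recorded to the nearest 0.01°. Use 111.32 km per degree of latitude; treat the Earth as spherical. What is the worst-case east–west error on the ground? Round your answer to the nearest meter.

276 meters

Rounding to 2 decimal places leaves the longitude within ±0.005° of the true value.
At latitude 60.29° a degree of longitude spans 111320 m × cos 60.29° = 111320 × 0.4956 ≈ 55171.3 m.
East–west error: 0.005° × 55171.3 m/° ≈ 275.857 m.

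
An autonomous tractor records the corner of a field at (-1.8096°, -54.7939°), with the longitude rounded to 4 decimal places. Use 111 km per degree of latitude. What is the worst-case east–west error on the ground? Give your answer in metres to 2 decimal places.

Rounding to 4 decimal places leaves the longitude within ±5e-05° of the true value.
At latitude 1.8096° a degree of longitude spans 111000 m × cos 1.8096° = 111000 × 0.9995 ≈ 110945 m.
East–west error: 5e-05° × 110945 m/° ≈ 5.54723 m.

5.55 metres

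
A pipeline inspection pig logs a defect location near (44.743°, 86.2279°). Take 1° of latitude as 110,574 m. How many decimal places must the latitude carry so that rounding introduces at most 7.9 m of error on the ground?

One degree of latitude covers 110574 m.
Rounding to N decimal places gives at most 0.5 × 10⁻ᴺ degrees of error, i.e. 0.5 × 10⁻ᴺ × 110574 m.
Need 0.5 × 110574 × 10⁻ᴺ ≤ 7.9 → 10⁻ᴺ ≤ 1.429e-04, so N ≥ 3.84.
So 4 decimal places suffice (5.53 m); 3 would allow up to 55.3 m.

4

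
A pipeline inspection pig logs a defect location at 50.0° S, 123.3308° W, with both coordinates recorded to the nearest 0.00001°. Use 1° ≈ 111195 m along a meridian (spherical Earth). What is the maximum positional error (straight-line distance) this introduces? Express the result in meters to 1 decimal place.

Rounding to 5 decimal places leaves each coordinate within ±5e-06° of the true value.
North–south component: 5e-06° × 111195 = 0.555975 m.
East–west component at 50°: 5e-06° × 111195 × cos 50° ≈ 5e-06 × 71474.8 ≈ 0.357374 m.
Combining orthogonally: (0.555975² + 0.357374²)^½ ≈ 0.660927 m.

0.7 meters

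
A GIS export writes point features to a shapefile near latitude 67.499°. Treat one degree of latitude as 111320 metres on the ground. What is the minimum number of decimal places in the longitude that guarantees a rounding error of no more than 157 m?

At 67.499° one degree of longitude covers 111320 × cos 67.499° ≈ 111320 × 0.3827 ≈ 42602.1 m.
Rounding to N decimal places gives at most 0.5 × 10⁻ᴺ degrees of error, i.e. 0.5 × 10⁻ᴺ × 42602.1 m.
Setting 21301.1 × 10⁻ᴺ ≤ 157 gives 10ᴺ ≥ 135.7, i.e. N ≥ 2.13.
So 3 decimal places suffice (21.3 m); 2 would allow up to 213 m.

3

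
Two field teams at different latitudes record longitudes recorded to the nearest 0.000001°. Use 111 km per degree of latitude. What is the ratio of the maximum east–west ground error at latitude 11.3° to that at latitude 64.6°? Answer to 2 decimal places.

Rounding to 6 decimal places leaves the longitude within ±5e-07° of the true value.
Error at 11.3° = 5e-07° × 111000 × cos 11.3° ≈ 0.0555 × 0.9806 = 0.054424 m.
Error at 64.6° = 5e-07° × 111000 × cos 64.6° ≈ 0.0555 × 0.4289 = 0.023806 m.
The ratio reduces to cos 11.3° / cos 64.6° = 0.9806/0.4289 ≈ 2.2862.

2.29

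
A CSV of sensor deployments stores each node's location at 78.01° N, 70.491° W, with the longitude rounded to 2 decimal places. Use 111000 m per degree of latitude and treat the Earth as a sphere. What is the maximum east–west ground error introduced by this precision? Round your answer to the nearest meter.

115 meters

Rounding to 2 decimal places leaves the longitude within ±0.005° of the true value.
At latitude 78.01° a degree of longitude spans 111000 m × cos 78.01° = 111000 × 0.2077 ≈ 23059.2 m.
So at most 0.005° × 23059.2 ≈ 115.296 m east–west.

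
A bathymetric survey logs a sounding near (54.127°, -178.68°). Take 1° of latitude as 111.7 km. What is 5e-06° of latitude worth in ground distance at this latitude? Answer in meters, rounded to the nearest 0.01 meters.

0.56 meters

Along a meridian 5e-06° is 5e-06 × 111700 = 0.5585 m.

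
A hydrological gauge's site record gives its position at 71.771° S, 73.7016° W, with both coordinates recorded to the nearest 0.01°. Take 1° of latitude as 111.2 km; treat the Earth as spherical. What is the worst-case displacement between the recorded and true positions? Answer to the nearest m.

583 m

Rounding to 2 decimal places leaves each coordinate within ±0.005° of the true value.
N–S: 0.005° × 111200 m/° = 556 m.
E–W at 71.771°: 0.005° × 111200 × cos 71.771° = 0.005 × 111200 × 0.3128 ≈ 173.926 m.
Combining orthogonally: (556² + 173.926²)^½ ≈ 582.569 m.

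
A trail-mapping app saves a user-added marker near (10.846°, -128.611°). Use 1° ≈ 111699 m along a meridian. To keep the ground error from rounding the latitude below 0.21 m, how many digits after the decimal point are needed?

6 decimal places

One degree of latitude covers 111699 m.
Rounding to N decimal places gives at most 0.5 × 10⁻ᴺ degrees of error, i.e. 0.5 × 10⁻ᴺ × 111699 m.
Need 0.5 × 111699 × 10⁻ᴺ ≤ 0.21 → 10⁻ᴺ ≤ 3.760e-06, so N ≥ 5.42.
At 5 places the error can reach 0.558 m, but 6 places keeps it to 0.0558 m.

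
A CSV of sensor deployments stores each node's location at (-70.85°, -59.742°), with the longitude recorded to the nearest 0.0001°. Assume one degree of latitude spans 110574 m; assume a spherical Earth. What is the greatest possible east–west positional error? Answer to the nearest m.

2 m

Rounding to 4 decimal places leaves the longitude within ±5e-05° of the true value.
One degree of longitude at 70.85° is 110574 × cos 70.85° ≈ 110574 × 0.3280 = 36273 m.
East–west error: 5e-05° × 36273 m/° ≈ 1.81365 m.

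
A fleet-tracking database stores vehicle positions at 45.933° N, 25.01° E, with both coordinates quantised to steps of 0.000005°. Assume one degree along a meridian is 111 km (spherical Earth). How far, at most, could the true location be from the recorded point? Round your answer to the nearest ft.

With a 0.000005° grid the true value lies within half a step, ±0.000005°/2 = ±2.5e-06°, of the stored one.
Latitude error → 2.5e-06 × 111000 = 0.2775 m along the meridian.
E–W at 45.933°: 2.5e-06° × 111000 × cos 45.933° = 2.5e-06 × 111000 × 0.6955 ≈ 0.193001 m.
Worst case both components are at the extreme and orthogonal: √(0.2775² + 0.193001²) ≈ 0.338017 m.
Converting: 0.338017 m × 3.2808 ft/m ≈ 1.109 ft.

1 ft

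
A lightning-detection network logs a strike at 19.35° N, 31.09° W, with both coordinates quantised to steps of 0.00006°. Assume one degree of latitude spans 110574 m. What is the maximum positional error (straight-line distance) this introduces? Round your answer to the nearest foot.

15 feet

With a 0.00006° grid the true value lies within half a step, ±0.00006°/2 = ±3e-05°, of the stored one.
N–S: 3e-05° × 110574 m/° = 3.31722 m.
E–W at 19.35°: 3e-05° × 110574 × cos 19.35° = 3e-05 × 110574 × 0.9435 ≈ 3.12984 m.
The two errors are perpendicular, so the maximum displacement is √(3.31722² + 3.12984²) ≈ 4.56068 m.
Converting: 4.56068 m × 3.2808 ft/m ≈ 14.963 ft.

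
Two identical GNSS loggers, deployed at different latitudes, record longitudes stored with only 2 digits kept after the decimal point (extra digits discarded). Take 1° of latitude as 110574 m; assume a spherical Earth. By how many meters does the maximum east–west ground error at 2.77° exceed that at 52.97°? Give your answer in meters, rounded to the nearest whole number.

Truncating at 2 decimal places can drop up to a full unit in the last place, so the longitude may be off by as much as 0.01°.
Error at 2.77° = 0.01° × 110574 × cos 2.77° ≈ 1105.7 × 0.9988 = 1104.4 m.
Error at 52.97° = 0.01° × 110574 × cos 52.97° ≈ 1105.7 × 0.6022 = 665.91 m.
So the lower-latitude error exceeds the higher by 1104.4 − 665.91 = 438.53 m.

439 meters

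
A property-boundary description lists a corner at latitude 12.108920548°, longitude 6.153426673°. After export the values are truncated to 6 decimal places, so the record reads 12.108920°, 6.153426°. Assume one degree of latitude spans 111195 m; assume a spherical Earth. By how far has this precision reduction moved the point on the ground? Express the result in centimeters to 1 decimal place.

The latitude changed by +0.000000548° and the longitude by +0.000000673°.
N–S: 0.000000548° × 111195 m/° = 0.0609349 m.
E–W at 12.1089°: 0.000000673° × 111195 × cos 12.1089° = 0.000000673 × 111195 × 0.9778 ≈ 0.0731692 m.
Distance: √(0.0609349² + 0.0731692²) ≈ 0.0952197 m.
That is 0.0952197 m = 9.522 cm.

9.5 centimeters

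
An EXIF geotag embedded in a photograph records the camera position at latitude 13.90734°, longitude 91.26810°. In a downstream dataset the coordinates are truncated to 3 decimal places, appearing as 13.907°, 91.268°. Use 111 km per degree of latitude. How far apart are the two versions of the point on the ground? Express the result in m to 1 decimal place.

39.2 m

The latitude changed by +0.00034° and the longitude by +0.00010°.
North–south shift: 0.00034 × 111000 = 37.74 m.
East–west at this latitude: 0.00010° × 111000 × cos 13.907° ≈ 0.00010 × 107746 = 10.7746 m.
Hypotenuse of the two orthogonal shifts: √(37.74² + 10.7746²) = 39.2479 m.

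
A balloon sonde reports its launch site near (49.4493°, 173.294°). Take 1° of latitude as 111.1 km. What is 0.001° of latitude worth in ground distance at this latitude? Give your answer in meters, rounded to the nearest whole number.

0.001° × 111100 m/° = 111.1 m.

111 meters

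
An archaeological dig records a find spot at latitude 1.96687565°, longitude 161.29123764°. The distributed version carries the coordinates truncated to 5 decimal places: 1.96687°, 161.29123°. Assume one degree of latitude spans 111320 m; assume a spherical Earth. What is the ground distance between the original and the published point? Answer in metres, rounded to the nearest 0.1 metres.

The latitude changed by +0.00000565° and the longitude by +0.00000764°.
North–south shift: 0.00000565 × 111320 = 0.628958 m.
East–west at this latitude: 0.00000764° × 111320 × cos 1.96687° ≈ 0.00000764 × 111254 = 0.849984 m.
Distance: √(0.628958² + 0.849984²) ≈ 1.05738 m.

1.1 metres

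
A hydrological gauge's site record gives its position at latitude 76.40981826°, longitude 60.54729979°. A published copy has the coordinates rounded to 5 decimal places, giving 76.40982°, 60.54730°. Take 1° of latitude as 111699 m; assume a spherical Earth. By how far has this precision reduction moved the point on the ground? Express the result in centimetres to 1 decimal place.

Δlat = 76.40981826 − 76.40982 = -0.00000174°; Δlon = 60.54729979 − 60.54730 = -0.00000021°.
N–S: -0.00000174° × 111699 m/° = -0.194356 m.
E–W at 76.4098°: -0.00000021° × 111699 × cos 76.4098° = -0.00000021 × 111699 × 0.2350 ≈ -0.00551177 m.
Combined displacement = (0.194356² + 0.00551177²)^½ ≈ 0.194434 m.
That is 0.194434 m = 19.443 cm.

19.4 centimetres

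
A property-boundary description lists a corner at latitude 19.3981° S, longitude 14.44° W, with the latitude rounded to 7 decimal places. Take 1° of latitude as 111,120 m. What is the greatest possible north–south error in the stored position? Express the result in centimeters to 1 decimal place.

Rounding to 7 decimal places leaves the latitude within ±5e-08° of the true value.
Along the meridian that is 5e-08° × 111120 m/° = 0.005556 m.
That is 0.005556 m = 0.5556 cm.

0.6 centimeters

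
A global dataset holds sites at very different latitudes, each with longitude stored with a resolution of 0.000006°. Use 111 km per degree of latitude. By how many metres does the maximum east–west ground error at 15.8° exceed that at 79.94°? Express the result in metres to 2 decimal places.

With a 0.000006° grid the true value lies within half a step, ±0.000006°/2 = ±3e-06°, of the stored one.
At 15.8°: 3e-06° × 111000 × cos 15.8° = 3e-06 × 111000 × 0.9622 ≈ 0.32042 m.
At 79.94°: 3e-06° × 111000 × cos 79.94° = 3e-06 × 111000 × 0.1747 ≈ 0.058168 m.
Difference: 0.32042 − 0.058168 = 0.26225 m.

0.26 metres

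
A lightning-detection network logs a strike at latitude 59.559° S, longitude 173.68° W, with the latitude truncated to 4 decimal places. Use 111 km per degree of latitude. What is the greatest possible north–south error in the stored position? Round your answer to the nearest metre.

Truncating at 4 decimal places can drop up to a full unit in the last place, so the latitude may be off by as much as 0.0001°.
So the N–S error is at most 0.0001 × 111000 = 11.1 m.

11 metres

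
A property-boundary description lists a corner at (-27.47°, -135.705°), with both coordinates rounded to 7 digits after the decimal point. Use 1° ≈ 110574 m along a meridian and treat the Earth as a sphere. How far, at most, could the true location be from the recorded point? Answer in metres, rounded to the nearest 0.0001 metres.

Rounding to 7 decimal places leaves each coordinate within ±5e-08° of the true value.
Latitude error → 5e-08 × 110574 = 0.0055287 m along the meridian.
East–west component at 27.47°: 5e-08° × 110574 × cos 27.47° ≈ 5e-08 × 98107.1 ≈ 0.00490535 m.
The two errors are perpendicular, so the maximum displacement is √(0.0055287² + 0.00490535²) ≈ 0.00739114 m.

0.0074 metres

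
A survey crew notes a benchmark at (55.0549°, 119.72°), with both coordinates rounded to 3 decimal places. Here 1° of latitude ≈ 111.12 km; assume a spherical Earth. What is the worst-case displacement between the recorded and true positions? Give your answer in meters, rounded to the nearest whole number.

64 meters

Rounding to 3 decimal places leaves each coordinate within ±0.0005° of the true value.
N–S: 0.0005° × 111120 m/° = 55.56 m.
E–W at 55.0549°: 0.0005° × 111120 × cos 55.0549° = 0.0005 × 111120 × 0.5728 ≈ 31.8243 m.
Worst case both components are at the extreme and orthogonal: √(55.56² + 31.8243²) ≈ 64.0289 m.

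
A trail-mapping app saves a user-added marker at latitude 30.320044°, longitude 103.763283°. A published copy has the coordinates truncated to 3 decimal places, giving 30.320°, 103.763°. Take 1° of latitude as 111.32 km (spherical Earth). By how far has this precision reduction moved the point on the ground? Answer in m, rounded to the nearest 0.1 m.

27.6 m

Δlat = 30.320044 − 30.320 = +0.000044°; Δlon = 103.763283 − 103.763 = +0.000283°.
North–south shift: 0.000044 × 111320 = 4.89808 m.
E–W at 30.32°: 0.000283° × 111320 × cos 30.32° = 0.000283 × 111320 × 0.8632 ≈ 27.1945 m.
Distance: √(4.89808² + 27.1945²) ≈ 27.6321 m.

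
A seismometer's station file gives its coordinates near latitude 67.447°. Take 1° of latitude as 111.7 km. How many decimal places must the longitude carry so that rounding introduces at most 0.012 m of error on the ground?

At 67.447° one degree of longitude covers 111700 × cos 67.447° ≈ 111700 × 0.3835 ≈ 42841.2 m.
Rounding to N decimal places gives at most 0.5 × 10⁻ᴺ degrees of error, i.e. 0.5 × 10⁻ᴺ × 42841.2 m.
Need 0.5 × 42841.2 × 10⁻ᴺ ≤ 0.012 → 10⁻ᴺ ≤ 5.602e-07, so N ≥ 6.25.
So 7 decimal places suffice (0.00214 m); 6 would allow up to 0.0214 m.

7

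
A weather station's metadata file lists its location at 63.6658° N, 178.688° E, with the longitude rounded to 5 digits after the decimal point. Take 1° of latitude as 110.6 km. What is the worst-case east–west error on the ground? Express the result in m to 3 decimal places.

0.245 m

Rounding to 5 decimal places leaves the longitude within ±5e-06° of the true value.
One degree of longitude at 63.6658° is 110600 × cos 63.6658° ≈ 110600 × 0.4436 = 49062.8 m.
East–west error: 5e-06° × 49062.8 m/° ≈ 0.245314 m.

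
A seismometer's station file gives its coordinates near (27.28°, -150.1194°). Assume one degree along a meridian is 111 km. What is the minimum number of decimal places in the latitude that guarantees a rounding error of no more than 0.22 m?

6

One degree of latitude covers 111000 m.
Rounding to N decimal places gives at most 0.5 × 10⁻ᴺ degrees of error, i.e. 0.5 × 10⁻ᴺ × 111000 m.
Need 0.5 × 111000 × 10⁻ᴺ ≤ 0.22 → 10⁻ᴺ ≤ 3.964e-06, so N ≥ 5.40.
So 6 decimal places suffice (0.0555 m); 5 would allow up to 0.555 m.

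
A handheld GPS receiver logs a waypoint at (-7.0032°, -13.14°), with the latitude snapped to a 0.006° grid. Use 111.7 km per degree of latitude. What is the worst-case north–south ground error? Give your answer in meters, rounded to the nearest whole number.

With a 0.006° grid the true value lies within half a step, ±0.006°/2 = ±0.003°, of the stored one.
So the N–S error is at most 0.003 × 111700 = 335.1 m.

335 meters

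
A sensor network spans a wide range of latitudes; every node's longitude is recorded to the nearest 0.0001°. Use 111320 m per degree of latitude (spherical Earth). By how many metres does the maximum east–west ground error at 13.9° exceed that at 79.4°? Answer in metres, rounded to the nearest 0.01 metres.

Rounding to 4 decimal places leaves the longitude within ±5e-05° of the true value.
At 13.9°: 5e-05° × 111320 × cos 13.9° = 5e-05 × 111320 × 0.9707 ≈ 5.403 m.
At 79.4°: 5e-05° × 111320 × cos 79.4° = 5e-05 × 111320 × 0.1840 ≈ 1.0239 m.
Difference: 5.403 − 1.0239 = 4.3791 m.

4.38 metres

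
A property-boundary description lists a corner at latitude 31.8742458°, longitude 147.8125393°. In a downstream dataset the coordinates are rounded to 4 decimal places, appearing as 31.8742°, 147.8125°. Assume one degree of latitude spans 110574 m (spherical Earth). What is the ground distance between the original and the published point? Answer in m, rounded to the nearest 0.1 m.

6.3 m

The latitude changed by +0.0000458° and the longitude by +0.0000393°.
N–S: 0.0000458° × 110574 m/° = 5.06429 m.
E–W at 31.8742°: 0.0000393° × 110574 × cos 31.8742° = 0.0000393 × 110574 × 0.8492 ≈ 3.69029 m.
Distance: √(5.06429² + 3.69029²) ≈ 6.2662 m.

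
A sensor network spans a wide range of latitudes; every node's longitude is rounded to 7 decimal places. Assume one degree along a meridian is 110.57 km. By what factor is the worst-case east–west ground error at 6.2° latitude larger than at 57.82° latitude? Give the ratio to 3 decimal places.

1.867

Rounding to 7 decimal places leaves the longitude within ±5e-08° of the true value.
Error at 6.2° = 5e-08° × 110570 × cos 6.2° ≈ 0.0055285 × 0.9942 = 0.0054962 m.
Error at 57.82° = 5e-08° × 110570 × cos 57.82° ≈ 0.0055285 × 0.5326 = 0.0029444 m.
Ratio: 0.0054962 / 0.0029444 = cos 6.2° / cos 57.82° ≈ 1.8667.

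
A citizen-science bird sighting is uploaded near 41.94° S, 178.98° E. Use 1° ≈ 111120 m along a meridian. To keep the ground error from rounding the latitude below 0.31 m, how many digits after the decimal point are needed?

One degree of latitude covers 111120 m.
N decimal places → at most half a unit in the last place, 0.5 × 10⁻ᴺ° = 111120/2 × 10⁻ᴺ m.
Setting 55560 × 10⁻ᴺ ≤ 0.31 gives 10ᴺ ≥ 1.792e+05, i.e. N ≥ 5.25.
N = 5 would give 0.556 m (too coarse); N = 6 gives 0.0556 m ≤ 0.31 m.

6 decimal places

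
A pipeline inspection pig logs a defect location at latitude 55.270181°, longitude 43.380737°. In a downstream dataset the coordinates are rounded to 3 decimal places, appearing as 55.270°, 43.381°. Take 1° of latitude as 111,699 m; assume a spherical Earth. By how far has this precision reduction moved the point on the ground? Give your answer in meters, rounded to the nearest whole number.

The latitude changed by +0.000181° and the longitude by -0.000263°.
North–south shift: 0.000181 × 111699 = 20.2175 m.
East–west at this latitude: -0.000263° × 111699 × cos 55.27° ≈ -0.000263 × 63636 = -16.7363 m.
Hypotenuse of the two orthogonal shifts: √(20.2175² + 16.7363²) = 26.246 m.

26 meters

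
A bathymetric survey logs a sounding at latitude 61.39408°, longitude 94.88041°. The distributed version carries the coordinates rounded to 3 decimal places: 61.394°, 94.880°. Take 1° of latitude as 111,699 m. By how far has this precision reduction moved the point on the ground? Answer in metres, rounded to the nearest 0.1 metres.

23.7 metres

The latitude changed by +0.00008° and the longitude by +0.00041°.
N–S: 0.00008° × 111699 m/° = 8.93592 m.
E–W at 61.394°: 0.00041° × 111699 × cos 61.394° = 0.00041 × 111699 × 0.4788 ≈ 21.9267 m.
Hypotenuse of the two orthogonal shifts: √(8.93592² + 21.9267²) = 23.6776 m.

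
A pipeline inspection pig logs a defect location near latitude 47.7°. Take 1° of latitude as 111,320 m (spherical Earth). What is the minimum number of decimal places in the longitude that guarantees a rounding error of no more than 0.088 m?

6 decimal places

At 47.7° one degree of longitude covers 111320 × cos 47.7° ≈ 111320 × 0.6730 ≈ 74919.8 m.
N decimal places → at most half a unit in the last place, 0.5 × 10⁻ᴺ° = 74919.8/2 × 10⁻ᴺ m.
Setting 37459.9 × 10⁻ᴺ ≤ 0.088 gives 10ᴺ ≥ 4.257e+05, i.e. N ≥ 5.63.
So 6 decimal places suffice (0.0375 m); 5 would allow up to 0.375 m.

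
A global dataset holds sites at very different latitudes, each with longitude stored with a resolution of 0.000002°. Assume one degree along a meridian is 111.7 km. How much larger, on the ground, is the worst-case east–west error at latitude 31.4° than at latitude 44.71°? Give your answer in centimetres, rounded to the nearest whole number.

2 centimetres

With a 0.000002° grid the true value lies within half a step, ±0.000002°/2 = ±1e-06°, of the stored one.
At 31.4°: 1e-06° × 111700 × cos 31.4° = 1e-06 × 111700 × 0.8536 ≈ 0.095342 m.
At 44.71°: 1e-06° × 111700 × cos 44.71° = 1e-06 × 111700 × 0.7107 ≈ 0.079383 m.
Difference: 0.095342 − 0.079383 = 0.015959 m.
That is 0.015959 m = 1.5959 cm.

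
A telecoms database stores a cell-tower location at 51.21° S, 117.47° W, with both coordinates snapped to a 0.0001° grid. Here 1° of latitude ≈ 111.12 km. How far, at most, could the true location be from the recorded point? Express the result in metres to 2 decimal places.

6.56 metres

With a 0.0001° grid the true value lies within half a step, ±0.0001°/2 = ±5e-05°, of the stored one.
North–south component: 5e-05° × 111120 = 5.556 m.
Longitude error → 5e-05 × 111120 × cos 51.21° = 5e-05 × 111120 × 0.6265 ≈ 3.48065 m.
Combining orthogonally: (5.556² + 3.48065²)^½ ≈ 6.55623 m.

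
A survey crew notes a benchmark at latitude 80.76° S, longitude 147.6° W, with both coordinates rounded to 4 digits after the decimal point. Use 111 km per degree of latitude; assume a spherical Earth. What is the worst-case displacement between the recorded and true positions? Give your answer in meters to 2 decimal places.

5.62 meters

Rounding to 4 decimal places leaves each coordinate within ±5e-05° of the true value.
Latitude error → 5e-05 × 111000 = 5.55 m along the meridian.
E–W at 80.76°: 5e-05° × 111000 × cos 80.76° = 5e-05 × 111000 × 0.1606 ≈ 0.891165 m.
The two errors are perpendicular, so the maximum displacement is √(5.55² + 0.891165²) ≈ 5.62109 m.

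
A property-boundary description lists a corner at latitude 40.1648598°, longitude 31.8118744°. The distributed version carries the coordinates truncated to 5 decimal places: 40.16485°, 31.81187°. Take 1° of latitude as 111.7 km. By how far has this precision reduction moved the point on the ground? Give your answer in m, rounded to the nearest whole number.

The latitude changed by +0.0000098° and the longitude by +0.0000044°.
North–south shift: 0.0000098 × 111700 = 1.09466 m.
E–W at 40.1649°: 0.0000044° × 111700 × cos 40.1649° = 0.0000044 × 111700 × 0.7642 ≈ 0.375585 m.
Hypotenuse of the two orthogonal shifts: √(1.09466² + 0.375585²) = 1.1573 m.

1 m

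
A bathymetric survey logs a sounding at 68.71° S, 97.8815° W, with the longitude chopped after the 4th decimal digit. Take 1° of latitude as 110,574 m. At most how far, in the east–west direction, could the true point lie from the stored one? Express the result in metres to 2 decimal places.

Truncating at 4 decimal places can drop up to a full unit in the last place, so the longitude may be off by as much as 0.0001°.
Parallels shrink by cos φ, so at 68.71° a degree of longitude is 110574 × 0.3631 ≈ 40148.2 m.
Maximum E–W displacement: 0.0001 × 40148.2 = 4.01482 m.

4.01 metres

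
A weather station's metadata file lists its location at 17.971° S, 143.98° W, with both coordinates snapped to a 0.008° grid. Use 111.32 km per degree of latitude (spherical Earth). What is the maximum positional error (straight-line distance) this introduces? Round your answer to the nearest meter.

615 meters

With a 0.008° grid the true value lies within half a step, ±0.008°/2 = ±0.004°, of the stored one.
N–S: 0.004° × 111320 m/° = 445.28 m.
E–W at 17.971°: 0.004° × 111320 × cos 17.971° = 0.004 × 111320 × 0.9512 ≈ 423.556 m.
The two errors are perpendicular, so the maximum displacement is √(445.28² + 423.556²) ≈ 614.552 m.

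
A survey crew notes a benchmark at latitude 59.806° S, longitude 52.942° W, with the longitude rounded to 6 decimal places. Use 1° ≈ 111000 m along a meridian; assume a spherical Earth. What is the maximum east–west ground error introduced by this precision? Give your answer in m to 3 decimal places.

Rounding to 6 decimal places leaves the longitude within ±5e-07° of the true value.
At latitude 59.806° a degree of longitude spans 111000 m × cos 59.806° = 111000 × 0.5029 ≈ 55825.2 m.
Maximum E–W displacement: 5e-07 × 55825.2 = 0.0279126 m.

0.028 m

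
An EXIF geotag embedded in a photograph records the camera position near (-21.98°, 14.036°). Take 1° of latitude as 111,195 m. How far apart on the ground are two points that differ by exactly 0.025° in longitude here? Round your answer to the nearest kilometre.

3 kilometres

At 21.98° a degree of longitude is 111195 × cos 21.98° ≈ 103113 m, so 0.025° corresponds to 2577.82 m.
That is 2577.82 m = 2.5778 km.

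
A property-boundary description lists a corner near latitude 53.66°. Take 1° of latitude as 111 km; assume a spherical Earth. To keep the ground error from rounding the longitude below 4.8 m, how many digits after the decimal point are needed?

4

At 53.66° one degree of longitude covers 111000 × cos 53.66° ≈ 111000 × 0.5926 ≈ 65775.9 m.
N decimal places → at most half a unit in the last place, 0.5 × 10⁻ᴺ° = 65775.9/2 × 10⁻ᴺ m.
Need 0.5 × 65775.9 × 10⁻ᴺ ≤ 4.8 → 10⁻ᴺ ≤ 1.460e-04, so N ≥ 3.84.
At 3 places the error can reach 32.9 m, but 4 places keeps it to 3.29 m.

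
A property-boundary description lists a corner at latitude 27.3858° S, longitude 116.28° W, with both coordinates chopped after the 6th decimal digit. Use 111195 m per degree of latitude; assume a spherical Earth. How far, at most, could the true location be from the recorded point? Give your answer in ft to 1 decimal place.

0.5 ft

Truncating at 6 decimal places can drop up to a full unit in the last place, so each coordinate may be off by as much as 1e-06°.
N–S: 1e-06° × 111195 m/° = 0.111195 m.
E–W at 27.3858°: 1e-06° × 111195 × cos 27.3858° = 1e-06 × 111195 × 0.8879 ≈ 0.0987333 m.
The two errors are perpendicular, so the maximum displacement is √(0.111195² + 0.0987333²) ≈ 0.148703 m.
In feet: 0.148703 m ÷ 0.3048 ≈ 0.48787 ft.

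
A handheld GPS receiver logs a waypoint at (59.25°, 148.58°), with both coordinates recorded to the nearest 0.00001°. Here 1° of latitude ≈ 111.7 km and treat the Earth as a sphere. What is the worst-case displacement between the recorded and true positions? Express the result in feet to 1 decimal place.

Rounding to 5 decimal places leaves each coordinate within ±5e-06° of the true value.
Latitude error → 5e-06 × 111700 = 0.5585 m along the meridian.
East–west component at 59.25°: 5e-06° × 111700 × cos 59.25° ≈ 5e-06 × 57111.4 ≈ 0.285557 m.
Combining orthogonally: (0.5585² + 0.285557²)^½ ≈ 0.627268 m.
Converting: 0.627268 m × 3.2808 ft/m ≈ 2.058 ft.

2.1 feet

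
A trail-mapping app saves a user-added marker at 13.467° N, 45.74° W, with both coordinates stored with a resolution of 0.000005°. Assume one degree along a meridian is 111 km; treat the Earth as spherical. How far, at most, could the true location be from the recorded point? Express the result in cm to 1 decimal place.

With a 0.000005° grid the true value lies within half a step, ±0.000005°/2 = ±2.5e-06°, of the stored one.
Latitude error → 2.5e-06 × 111000 = 0.2775 m along the meridian.
East–west component at 13.467°: 2.5e-06° × 111000 × cos 13.467° ≈ 2.5e-06 × 107948 ≈ 0.26987 m.
Combining orthogonally: (0.2775² + 0.26987²)^½ ≈ 0.387087 m.
That is 0.387087 m = 38.709 cm.

38.7 cm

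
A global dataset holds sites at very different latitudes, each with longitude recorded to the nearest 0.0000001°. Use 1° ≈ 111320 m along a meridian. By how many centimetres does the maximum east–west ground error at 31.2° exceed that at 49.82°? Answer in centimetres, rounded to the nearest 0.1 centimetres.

0.1 centimetres

Rounding to 7 decimal places leaves the longitude within ±5e-08° of the true value.
At 31.2°: 5e-08° × 111320 × cos 31.2° = 5e-08 × 111320 × 0.8554 ≈ 0.004761 m.
Error at 49.82° = 5e-08° × 111320 × cos 49.82° ≈ 0.005566 × 0.6452 = 0.0035911 m.
Difference: 0.004761 − 0.0035911 = 0.0011698 m.
That is 0.00116982 m = 0.11698 cm.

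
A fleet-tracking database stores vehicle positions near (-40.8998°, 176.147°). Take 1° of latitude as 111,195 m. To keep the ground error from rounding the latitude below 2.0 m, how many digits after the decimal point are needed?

5

One degree of latitude covers 111195 m.
N decimal places → at most half a unit in the last place, 0.5 × 10⁻ᴺ° = 111195/2 × 10⁻ᴺ m.
Need 0.5 × 111195 × 10⁻ᴺ ≤ 2.0 → 10⁻ᴺ ≤ 3.597e-05, so N ≥ 4.44.
At 4 places the error can reach 5.56 m, but 5 places keeps it to 0.556 m.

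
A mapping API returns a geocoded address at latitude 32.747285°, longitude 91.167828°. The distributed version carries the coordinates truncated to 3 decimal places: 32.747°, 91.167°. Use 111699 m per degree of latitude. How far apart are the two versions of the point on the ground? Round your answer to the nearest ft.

276 ft

The latitude changed by +0.000285° and the longitude by +0.000828°.
N–S: 0.000285° × 111699 m/° = 31.8342 m.
E–W at 32.747°: 0.000828° × 111699 × cos 32.747° = 0.000828 × 111699 × 0.8411 ≈ 77.7876 m.
Hypotenuse of the two orthogonal shifts: √(31.8342² + 77.7876²) = 84.0496 m.
In feet: 84.0496 m ÷ 0.3048 ≈ 275.75 ft.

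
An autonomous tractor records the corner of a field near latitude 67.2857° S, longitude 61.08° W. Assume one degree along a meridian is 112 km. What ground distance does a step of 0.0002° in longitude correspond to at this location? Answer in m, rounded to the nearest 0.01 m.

0.0002° of longitude at 67.2857° is 0.0002 × 112000 × cos 67.2857° ≈ 0.0002 × 43247.3 = 8.64945 m.

8.65 m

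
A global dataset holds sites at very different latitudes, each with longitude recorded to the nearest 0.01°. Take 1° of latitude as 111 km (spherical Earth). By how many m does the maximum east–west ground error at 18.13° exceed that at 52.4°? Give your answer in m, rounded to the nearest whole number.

189 m

Rounding to 2 decimal places leaves the longitude within ±0.005° of the true value.
Error at 18.13° = 0.005° × 111000 × cos 18.13° ≈ 555 × 0.9504 = 527.45 m.
At 52.4°: 0.005° × 111000 × cos 52.4° = 0.005 × 111000 × 0.6101 ≈ 338.63 m.
Difference: 527.45 − 338.63 = 188.82 m.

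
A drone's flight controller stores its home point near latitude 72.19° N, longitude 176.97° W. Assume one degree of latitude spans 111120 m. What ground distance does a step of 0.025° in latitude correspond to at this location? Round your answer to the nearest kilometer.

0.025° × 111120 m/° = 2778 m.
That is 2778 m = 2.778 km.

3 kilometers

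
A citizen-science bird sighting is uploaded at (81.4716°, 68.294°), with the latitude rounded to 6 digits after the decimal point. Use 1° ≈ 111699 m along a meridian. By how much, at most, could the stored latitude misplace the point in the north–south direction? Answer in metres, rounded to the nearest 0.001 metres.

Rounding to 6 decimal places leaves the latitude within ±5e-07° of the true value.
So the N–S error is at most 5e-07 × 111699 = 0.0558495 m.

0.056 metres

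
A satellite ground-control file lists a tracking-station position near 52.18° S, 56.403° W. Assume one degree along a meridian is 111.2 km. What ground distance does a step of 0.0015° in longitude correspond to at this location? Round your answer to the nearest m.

0.0015° of longitude at 52.18° is 0.0015 × 111200 × cos 52.18° ≈ 0.0015 × 68185.9 = 102.279 m.

102 m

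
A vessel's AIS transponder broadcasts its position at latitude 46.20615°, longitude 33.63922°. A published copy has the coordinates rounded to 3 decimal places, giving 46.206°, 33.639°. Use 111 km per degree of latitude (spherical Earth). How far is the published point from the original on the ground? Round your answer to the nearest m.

Δlat = 46.20615 − 46.206 = +0.00015°; Δlon = 33.63922 − 33.639 = +0.00022°.
N–S: 0.00015° × 111000 m/° = 16.65 m.
East–west at this latitude: 0.00022° × 111000 × cos 46.206° ≈ 0.00022 × 76819.5 = 16.9003 m.
Distance: √(16.65² + 16.9003²) ≈ 23.7243 m.

24 m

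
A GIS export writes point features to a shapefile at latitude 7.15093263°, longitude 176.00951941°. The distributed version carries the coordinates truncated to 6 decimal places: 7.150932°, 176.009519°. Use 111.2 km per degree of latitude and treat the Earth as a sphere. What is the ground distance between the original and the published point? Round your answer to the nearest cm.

8 cm

Δlat = 7.15093263 − 7.150932 = +0.00000063°; Δlon = 176.00951941 − 176.009519 = +0.00000041°.
N–S: 0.00000063° × 111200 m/° = 0.070056 m.
East–west at this latitude: 0.00000041° × 111200 × cos 7.15093° ≈ 0.00000041 × 110335 = 0.0452374 m.
Hypotenuse of the two orthogonal shifts: √(0.070056² + 0.0452374²) = 0.0833922 m.
That is 0.0833922 m = 8.3392 cm.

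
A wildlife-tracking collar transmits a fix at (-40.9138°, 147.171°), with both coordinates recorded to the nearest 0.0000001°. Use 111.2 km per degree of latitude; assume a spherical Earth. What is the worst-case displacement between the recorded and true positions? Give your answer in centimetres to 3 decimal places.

Rounding to 7 decimal places leaves each coordinate within ±5e-08° of the true value.
North–south component: 5e-08° × 111200 = 0.00556 m.
E–W at 40.9138°: 5e-08° × 111200 × cos 40.9138° = 5e-08 × 111200 × 0.7557 ≈ 0.00420167 m.
Combining orthogonally: (0.00556² + 0.00420167²)^½ ≈ 0.00696905 m.
That is 0.00696905 m = 0.6969 cm.

0.697 centimetres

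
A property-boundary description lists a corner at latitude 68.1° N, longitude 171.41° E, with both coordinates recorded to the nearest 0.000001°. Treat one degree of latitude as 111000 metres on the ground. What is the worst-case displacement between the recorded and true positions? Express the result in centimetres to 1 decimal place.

Rounding to 6 decimal places leaves each coordinate within ±5e-07° of the true value.
North–south component: 5e-07° × 111000 = 0.0555 m.
Longitude error → 5e-07 × 111000 × cos 68.1° = 5e-07 × 111000 × 0.3730 ≈ 0.0207008 m.
Worst case both components are at the extreme and orthogonal: √(0.0555² + 0.0207008²) ≈ 0.0592349 m.
That is 0.0592349 m = 5.9235 cm.

5.9 centimetres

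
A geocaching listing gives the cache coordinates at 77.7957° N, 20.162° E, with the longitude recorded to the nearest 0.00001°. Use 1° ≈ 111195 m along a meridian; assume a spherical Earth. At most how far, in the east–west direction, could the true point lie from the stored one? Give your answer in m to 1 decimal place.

0.1 m

Rounding to 5 decimal places leaves the longitude within ±5e-06° of the true value.
Parallels shrink by cos φ, so at 77.7957° a degree of longitude is 111195 × 0.2114 ≈ 23506.4 m.
Maximum E–W displacement: 5e-06 × 23506.4 = 0.117532 m.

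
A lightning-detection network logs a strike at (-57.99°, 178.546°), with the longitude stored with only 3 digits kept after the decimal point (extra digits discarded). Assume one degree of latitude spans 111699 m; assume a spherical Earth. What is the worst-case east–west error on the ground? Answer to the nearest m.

Truncating at 3 decimal places can drop up to a full unit in the last place, so the longitude may be off by as much as 0.001°.
At latitude 57.99° a degree of longitude spans 111699 m × cos 57.99° = 111699 × 0.5301 ≈ 59208 m.
Maximum E–W displacement: 0.001 × 59208 = 59.208 m.

59 m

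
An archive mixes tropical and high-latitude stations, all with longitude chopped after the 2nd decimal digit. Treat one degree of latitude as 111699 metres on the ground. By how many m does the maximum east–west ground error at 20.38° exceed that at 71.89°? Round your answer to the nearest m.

700 m

Truncating at 2 decimal places can drop up to a full unit in the last place, so the longitude may be off by as much as 0.01°.
Error at 20.38° = 0.01° × 111699 × cos 20.38° ≈ 1117 × 0.9374 = 1047.1 m.
At 71.89°: 0.01° × 111699 × cos 71.89° = 0.01 × 111699 × 0.3108 ≈ 347.21 m.
So the lower-latitude error exceeds the higher by 1047.1 − 347.21 = 699.86 m.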